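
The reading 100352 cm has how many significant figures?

6

100352: zeros between nonzero digits are significant.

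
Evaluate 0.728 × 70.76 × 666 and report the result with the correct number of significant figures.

0.728 × 70.76 × 666 = 34307.84448
Multiplication/division keeps the fewest significant figures: 0.728 → 3 s.f., 70.76 → 4 s.f., 666 → 3 s.f.; limit is 3.
Rounded to 3 significant figures: 3.43 × 10⁴.

3.43 × 10⁴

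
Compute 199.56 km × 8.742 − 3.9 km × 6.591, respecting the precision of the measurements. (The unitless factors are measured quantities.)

199.56 × 8.742 = 1744.55352 → 1745 km (4 s.f., last digit at the 10^0 place).
3.9 × 6.591 = 25.7049 → 26 km (2 s.f., last digit at the 10^0 place).
Difference: 1718.84862 km; keep the coarser place, 10^0.
Result: 1719 km.

1719 km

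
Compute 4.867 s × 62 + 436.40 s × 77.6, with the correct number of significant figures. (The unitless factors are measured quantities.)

4.867 × 62 = 301.754 → 3.0 × 10² s (2 s.f., last digit at the 10^1 place).
436.40 × 77.6 = 33864.64 → 3.39 × 10⁴ s (3 s.f., last digit at the 10^2 place).
Sum: 34166.394 s; keep the coarser place, 10^2.
Result: 3.42 × 10⁴ s.

3.42 × 10⁴ s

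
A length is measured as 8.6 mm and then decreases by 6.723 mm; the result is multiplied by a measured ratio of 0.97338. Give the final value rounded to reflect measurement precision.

1.8 mm

8.6 mm − 6.723 mm = 1.877 mm; the difference is limited to 1 decimal place (2 s.f.).
Carrying full precision, 1.877 × 0.97338 = 1.82703426 mm; 0.97338 has 5 s.f., so the result keeps min(2, 5) = 2 s.f.
Rounded to 2 significant figures: 1.8 mm.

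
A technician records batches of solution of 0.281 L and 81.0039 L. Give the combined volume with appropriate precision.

81.285 L

0.281 L + 81.0039 L = 81.2849 L.
Addition/subtraction keeps the fewest decimal places: 0.281 → 3 decimal places, 81.0039 → 4 decimal places; limit is 3.
Rounded to 3 decimal places: 81.285 L.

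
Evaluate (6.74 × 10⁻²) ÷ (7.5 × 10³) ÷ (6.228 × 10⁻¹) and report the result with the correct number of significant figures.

(6.74 × 10⁻²) ÷ (7.5 × 10³) ÷ (6.228 × 10⁻¹) = 0.0000144294583601…
Multiplication/division keeps the fewest significant figures: 6.74 × 10⁻² → 3 s.f., 7.5 × 10³ → 2 s.f., 6.228 × 10⁻¹ → 4 s.f.; limit is 2.
Rounded to 2 significant figures: 1.4 × 10⁻⁵.

1.4 × 10⁻⁵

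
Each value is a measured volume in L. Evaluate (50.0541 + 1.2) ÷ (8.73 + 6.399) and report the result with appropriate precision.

3.39

50.0541 + 1.2 = 51.2541, limited to 1 d.p. → 3 s.f.; 8.73 + 6.399 = 15.129, limited to 2 d.p. → 4 s.f.
Carrying full precision, 51.2541 ÷ 15.129 = 3.38780487805…; keep min(3, 4) = 3 s.f.
Rounded to 3 significant figures: 3.39.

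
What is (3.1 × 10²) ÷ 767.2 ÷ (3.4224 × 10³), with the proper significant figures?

1.2 × 10⁻⁴

(3.1 × 10²) ÷ 767.2 ÷ (3.4224 × 10³) = 0.000118065315622…
Multiplication/division keeps the fewest significant figures: 3.1 × 10² → 2 s.f., 767.2 → 4 s.f., 3.4224 × 10³ → 5 s.f.; limit is 2.
Rounded to 2 significant figures: 1.2 × 10⁻⁴.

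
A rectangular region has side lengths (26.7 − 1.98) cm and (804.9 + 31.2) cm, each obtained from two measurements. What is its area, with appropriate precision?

26.7 − 1.98 = 24.72, limited to 1 d.p. → 3 s.f.; 804.9 + 31.2 = 836.1, limited to 1 d.p. → 4 s.f.
Carrying full precision, 24.72 × 836.1 = 20668.392; keep min(3, 4) = 3 s.f.
Rounded to 3 significant figures: 2.07 × 10^4 cm².

2.07 × 10^4 cm²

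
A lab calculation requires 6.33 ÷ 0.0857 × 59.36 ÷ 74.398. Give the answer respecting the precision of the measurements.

58.9

6.33 ÷ 0.0857 × 59.36 ÷ 74.398 = 58.9325888392…
Multiplication/division keeps the fewest significant figures: 6.33 → 3 s.f., 0.0857 → 3 s.f., 59.36 → 4 s.f., 74.398 → 5 s.f.; limit is 3.
Rounded to 3 significant figures: 58.9.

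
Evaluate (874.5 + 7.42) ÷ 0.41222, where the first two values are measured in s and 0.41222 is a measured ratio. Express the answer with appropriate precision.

874.5 s + 7.42 s = 881.92 s; the sum is limited to 1 decimal place (4 s.f.).
Carrying full precision, 881.92 ÷ 0.41222 = 2139.4401048… s; 0.41222 has 5 s.f., so the result keeps min(4, 5) = 4 s.f.
Rounded to 4 significant figures: 2139 s.

2139 s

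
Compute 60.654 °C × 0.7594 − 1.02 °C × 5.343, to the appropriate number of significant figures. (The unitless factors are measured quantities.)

40.61 °C

60.654 × 0.7594 = 46.0606476 → 46.06 °C (4 s.f., last digit at the 10^-2 place).
1.02 × 5.343 = 5.44986 → 5.45 °C (3 s.f., last digit at the 10^-2 place).
Difference: 40.6107876 °C; keep the coarser place, 10^-2.
Result: 40.61 °C.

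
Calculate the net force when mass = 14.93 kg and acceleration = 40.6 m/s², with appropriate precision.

net force = 14.93 kg × 40.6 m/s² = 606.158 N.
14.93 has 4 significant figures; 40.6 has 3.
Division/multiplication keeps the fewest: 3 significant figures.
Rounded: 606 N.

606 N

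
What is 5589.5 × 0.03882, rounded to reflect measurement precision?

217.0

5589.5 × 0.03882 = 216.98439
Multiplication/division keeps the fewest significant figures: 5589.5 → 5 s.f., 0.03882 → 4 s.f.; limit is 4.
Rounded to 4 significant figures: 217.0.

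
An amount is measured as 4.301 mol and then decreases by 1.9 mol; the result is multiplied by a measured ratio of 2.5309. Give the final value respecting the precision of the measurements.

6.1 mol

4.301 mol − 1.9 mol = 2.401 mol; the difference is limited to 1 decimal place (2 s.f.).
Carrying full precision, 2.401 × 2.5309 = 6.0766909 mol; 2.5309 has 5 s.f., so the result keeps min(2, 5) = 2 s.f.
Rounded to 2 significant figures: 6.1 mol.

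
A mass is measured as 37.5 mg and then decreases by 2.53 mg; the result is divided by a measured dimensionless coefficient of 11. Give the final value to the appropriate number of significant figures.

37.5 mg − 2.53 mg = 34.97 mg; the difference is limited to 1 decimal place (3 s.f.).
Carrying full precision, 34.97 ÷ 11 = 3.17909090909… mg; 11 has 2 s.f., so the result keeps min(3, 2) = 2 s.f.
Rounded to 2 significant figures: 3.2 mg.

3.2 mg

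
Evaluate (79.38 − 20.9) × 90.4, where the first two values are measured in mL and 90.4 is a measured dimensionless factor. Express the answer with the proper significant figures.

79.38 mL − 20.9 mL = 58.48 mL; the difference is limited to 1 decimal place (3 s.f.).
Carrying full precision, 58.48 × 90.4 = 5286.592 mL; 90.4 has 3 s.f., so the result keeps min(3, 3) = 3 s.f.
Rounded to 3 significant figures: 5.29 × 10³ mL.

5.29 × 10³ mL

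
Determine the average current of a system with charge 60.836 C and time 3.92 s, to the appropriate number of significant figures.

15.5 A

average current = 60.836 C ÷ 3.92 s = 15.5193877551… A.
60.836 has 5 significant figures; 3.92 has 3.
Division/multiplication keeps the fewest: 3 significant figures.
Rounded: 15.5 A.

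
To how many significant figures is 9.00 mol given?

3

9.00: trailing zeros after a decimal point are significant.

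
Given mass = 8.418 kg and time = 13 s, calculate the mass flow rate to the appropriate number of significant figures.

mass flow rate = 8.418 kg ÷ 13 s = 0.647538461538… kg/s.
8.418 has 4 significant figures; 13 has 2.
Division/multiplication keeps the fewest: 2 significant figures.
Rounded: 6.5 × 10⁻¹ kg/s.

6.5 × 10⁻¹ kg/s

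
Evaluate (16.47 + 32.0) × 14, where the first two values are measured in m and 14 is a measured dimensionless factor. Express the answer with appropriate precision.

16.47 m + 32.0 m = 48.47 m; the sum is limited to 1 decimal place (3 s.f.).
Carrying full precision, 48.47 × 14 = 678.58 m; 14 has 2 s.f., so the result keeps min(3, 2) = 2 s.f.
Rounded to 2 significant figures: 6.8 × 10^2 m.

6.8 × 10^2 m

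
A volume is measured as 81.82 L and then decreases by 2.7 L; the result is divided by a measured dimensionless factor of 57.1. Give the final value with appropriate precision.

81.82 L − 2.7 L = 79.12 L; the difference is limited to 1 decimal place (3 s.f.).
Carrying full precision, 79.12 ÷ 57.1 = 1.38563922942… L; 57.1 has 3 s.f., so the result keeps min(3, 3) = 3 s.f.
Rounded to 3 significant figures: 1.39 L.

1.39 L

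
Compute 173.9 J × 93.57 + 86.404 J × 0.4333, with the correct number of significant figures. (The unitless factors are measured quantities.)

1.631 × 10^4 J

173.9 × 93.57 = 16271.823 → 1.627 × 10^4 J (4 s.f., last digit at the 10^1 place).
86.404 × 0.4333 = 37.4388532 → 37.44 J (4 s.f., last digit at the 10^-2 place).
Sum: 16309.2618532 J; keep the coarser place, 10^1.
Result: 1.631 × 10^4 J.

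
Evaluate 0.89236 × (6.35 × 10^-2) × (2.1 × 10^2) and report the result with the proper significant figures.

12

0.89236 × (6.35 × 10^-2) × (2.1 × 10^2) = 11.8996206
Multiplication/division keeps the fewest significant figures: 0.89236 → 5 s.f., 6.35 × 10^-2 → 3 s.f., 2.1 × 10^2 → 2 s.f.; limit is 2.
Rounded to 2 significant figures: 12.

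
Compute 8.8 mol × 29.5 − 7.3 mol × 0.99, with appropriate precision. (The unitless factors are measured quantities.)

8.8 × 29.5 = 259.6 → 2.6 × 10^2 mol (2 s.f., last digit at the 10^1 place).
7.3 × 0.99 = 7.227 → 7.2 mol (2 s.f., last digit at the 10^-1 place).
Difference: 252.373 mol; keep the coarser place, 10^1.
Result: 2.5 × 10^2 mol.

2.5 × 10^2 mol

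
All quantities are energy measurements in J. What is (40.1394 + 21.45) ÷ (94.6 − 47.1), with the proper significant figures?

1.30

40.1394 + 21.45 = 61.5894, limited to 2 d.p. → 4 s.f.; 94.6 − 47.1 = 47.5, limited to 1 d.p. → 3 s.f.
Carrying full precision, 61.5894 ÷ 47.5 = 1.29661894737…; keep min(4, 3) = 3 s.f.
Rounded to 3 significant figures: 1.30.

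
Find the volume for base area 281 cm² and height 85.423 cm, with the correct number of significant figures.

2.40 × 10⁴ cm³

volume = 281 cm² × 85.423 cm = 24003.863 cm³.
281 has 3 significant figures; 85.423 has 5.
Division/multiplication keeps the fewest: 3 significant figures.
Rounded: 2.40 × 10⁴ cm³.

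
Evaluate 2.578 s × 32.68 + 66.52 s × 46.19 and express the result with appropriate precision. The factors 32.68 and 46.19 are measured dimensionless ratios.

2.578 × 32.68 = 84.24904 → 84.25 s (4 s.f., last digit at the 10^-2 place).
66.52 × 46.19 = 3072.5588 → 3073 s (4 s.f., last digit at the 10^0 place).
Sum: 3156.80784 s; keep the coarser place, 10^0.
Result: 3157 s.

3157 s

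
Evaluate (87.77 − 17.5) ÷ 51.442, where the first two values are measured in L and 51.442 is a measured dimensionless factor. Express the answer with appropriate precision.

1.37 L

87.77 L − 17.5 L = 70.27 L; the difference is limited to 1 decimal place (3 s.f.).
Carrying full precision, 70.27 ÷ 51.442 = 1.36600443218… L; 51.442 has 5 s.f., so the result keeps min(3, 5) = 3 s.f.
Rounded to 3 significant figures: 1.37 L.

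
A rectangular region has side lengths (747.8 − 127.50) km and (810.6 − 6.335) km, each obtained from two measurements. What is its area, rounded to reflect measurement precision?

747.8 − 127.50 = 620.30, limited to 1 d.p. → 4 s.f.; 810.6 − 6.335 = 804.265, limited to 1 d.p. → 4 s.f.
Carrying full precision, 620.30 × 804.265 = 498885.5795; keep min(4, 4) = 4 s.f.
Rounded to 4 significant figures: 4.989 × 10⁵ km².

4.989 × 10⁵ km²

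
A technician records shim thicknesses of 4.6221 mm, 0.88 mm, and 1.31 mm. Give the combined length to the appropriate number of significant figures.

6.81 mm

4.6221 mm + 0.88 mm + 1.31 mm = 6.8121 mm.
Addition/subtraction keeps the fewest decimal places: 4.6221 → 4 decimal places, 0.88 → 2 decimal places, 1.31 → 2 decimal places; limit is 2.
Rounded to 2 decimal places: 6.81 mm.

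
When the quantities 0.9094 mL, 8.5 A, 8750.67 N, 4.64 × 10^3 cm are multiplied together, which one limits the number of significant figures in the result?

0.9094 mL → 4 s.f.; 8.5 A → 2 s.f.; 8750.67 N → 6 s.f.; 4.64 × 10^3 cm → 3 s.f.
The fewest is 2 significant figures, from 8.5 A.

8.5 A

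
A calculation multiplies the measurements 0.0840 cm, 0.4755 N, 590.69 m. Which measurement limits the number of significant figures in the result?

0.0840 cm → 3 s.f.; 0.4755 N → 4 s.f.; 590.69 m → 5 s.f.
The fewest is 3 significant figures, from 0.0840 cm.

0.0840 cm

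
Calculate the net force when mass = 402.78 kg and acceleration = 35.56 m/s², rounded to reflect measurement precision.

1.432 × 10^4 N

net force = 402.78 kg × 35.56 m/s² = 14322.8568 N.
402.78 has 5 significant figures; 35.56 has 4.
Division/multiplication keeps the fewest: 4 significant figures.
Rounded: 1.432 × 10^4 N.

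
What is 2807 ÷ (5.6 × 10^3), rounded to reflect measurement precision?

0.50

2807 ÷ (5.6 × 10^3) = 0.50125
Multiplication/division keeps the fewest significant figures: 2807 → 4 s.f., 5.6 × 10^3 → 2 s.f.; limit is 2.
Rounded to 2 significant figures: 0.50.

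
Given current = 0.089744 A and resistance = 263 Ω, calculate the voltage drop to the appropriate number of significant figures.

voltage drop = 0.089744 A × 263 Ω = 23.602672 V.
0.089744 has 5 significant figures; 263 has 3.
Division/multiplication keeps the fewest: 3 significant figures.
Rounded: 23.6 V.

23.6 V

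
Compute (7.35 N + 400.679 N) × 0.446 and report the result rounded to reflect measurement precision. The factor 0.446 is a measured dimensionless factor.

182 N

7.35 N + 400.679 N = 408.029 N; the sum is limited to 2 decimal places (5 s.f.).
Carrying full precision, 408.029 × 0.446 = 181.980934 N; 0.446 has 3 s.f., so the result keeps min(5, 3) = 3 s.f.
Rounded to 3 significant figures: 182 N.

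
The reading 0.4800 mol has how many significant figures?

0.4800: leading zeros are not significant; trailing zeros after a decimal point are significant.

4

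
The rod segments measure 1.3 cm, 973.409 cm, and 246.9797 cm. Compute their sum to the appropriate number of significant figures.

1.3 cm + 973.409 cm + 246.9797 cm = 1221.6887 cm.
Addition/subtraction keeps the fewest decimal places: 1.3 → 1 decimal place, 973.409 → 3 decimal places, 246.9797 → 4 decimal places; limit is 1.
Rounded to 1 decimal place: 1221.7 cm.

1221.7 cm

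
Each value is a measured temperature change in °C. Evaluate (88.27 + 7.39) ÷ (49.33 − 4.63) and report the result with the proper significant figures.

88.27 + 7.39 = 95.66, limited to 2 d.p. → 4 s.f.; 49.33 − 4.63 = 44.70, limited to 2 d.p. → 4 s.f.
Carrying full precision, 95.66 ÷ 44.70 = 2.14004474273…; keep min(4, 4) = 4 s.f.
Rounded to 4 significant figures: 2.140.

2.140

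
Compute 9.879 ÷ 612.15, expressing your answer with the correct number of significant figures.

9.879 ÷ 612.15 = 0.0161382014212…
Multiplication/division keeps the fewest significant figures: 9.879 → 4 s.f., 612.15 → 5 s.f.; limit is 4.
Rounded to 4 significant figures: 0.01614.

0.01614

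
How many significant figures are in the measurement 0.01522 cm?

0.01522: leading zeros are not significant.

4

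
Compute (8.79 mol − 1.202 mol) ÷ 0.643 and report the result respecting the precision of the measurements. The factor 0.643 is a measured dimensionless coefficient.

11.8 mol

8.79 mol − 1.202 mol = 7.588 mol; the difference is limited to 2 decimal places (3 s.f.).
Carrying full precision, 7.588 ÷ 0.643 = 11.800933126… mol; 0.643 has 3 s.f., so the result keeps min(3, 3) = 3 s.f.
Rounded to 3 significant figures: 11.8 mol.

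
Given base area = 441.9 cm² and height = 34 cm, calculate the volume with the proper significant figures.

volume = 441.9 cm² × 34 cm = 15024.6 cm³.
441.9 has 4 significant figures; 34 has 2.
Division/multiplication keeps the fewest: 2 significant figures.
Rounded: 1.5 × 10⁴ cm³.

1.5 × 10⁴ cm³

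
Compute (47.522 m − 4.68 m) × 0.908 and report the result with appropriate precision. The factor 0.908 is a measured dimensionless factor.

38.9 m

47.522 m − 4.68 m = 42.842 m; the difference is limited to 2 decimal places (4 s.f.).
Carrying full precision, 42.842 × 0.908 = 38.900536 m; 0.908 has 3 s.f., so the result keeps min(4, 3) = 3 s.f.
Rounded to 3 significant figures: 38.9 m.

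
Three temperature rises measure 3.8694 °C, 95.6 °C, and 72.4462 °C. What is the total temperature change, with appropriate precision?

171.9 °C

3.8694 °C + 95.6 °C + 72.4462 °C = 171.9156 °C.
Addition/subtraction keeps the fewest decimal places: 3.8694 → 4 decimal places, 95.6 → 1 decimal place, 72.4462 → 4 decimal places; limit is 1.
Rounded to 1 decimal place: 171.9 °C.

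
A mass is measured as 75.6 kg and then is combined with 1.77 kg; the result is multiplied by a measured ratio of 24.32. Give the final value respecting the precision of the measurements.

75.6 kg + 1.77 kg = 77.37 kg; the sum is limited to 1 decimal place (3 s.f.).
Carrying full precision, 77.37 × 24.32 = 1881.6384 kg; 24.32 has 4 s.f., so the result keeps min(3, 4) = 3 s.f.
Rounded to 3 significant figures: 1.88 × 10^3 kg.

1.88 × 10^3 kg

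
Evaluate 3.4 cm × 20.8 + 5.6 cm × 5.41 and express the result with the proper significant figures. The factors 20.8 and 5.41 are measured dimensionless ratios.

101 cm

3.4 × 20.8 = 70.72 → 71 cm (2 s.f., last digit at the 10^0 place).
5.6 × 5.41 = 30.296 → 3.0 × 10^1 cm (2 s.f., last digit at the 10^0 place).
Sum: 101.016 cm; keep the coarser place, 10^0.
Result: 101 cm.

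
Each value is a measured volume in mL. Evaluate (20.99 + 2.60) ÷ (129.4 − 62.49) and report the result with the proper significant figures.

0.353

20.99 + 2.60 = 23.59, limited to 2 d.p. → 4 s.f.; 129.4 − 62.49 = 66.91, limited to 1 d.p. → 3 s.f.
Carrying full precision, 23.59 ÷ 66.91 = 0.352563144522…; keep min(4, 3) = 3 s.f.
Rounded to 3 significant figures: 0.353.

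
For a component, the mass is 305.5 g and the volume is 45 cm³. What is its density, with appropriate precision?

6.8 g/cm³

density = 305.5 g ÷ 45 cm³ = 6.78888888889… g/cm³.
305.5 has 4 significant figures; 45 has 2.
Division/multiplication keeps the fewest: 2 significant figures.
Rounded: 6.8 g/cm³.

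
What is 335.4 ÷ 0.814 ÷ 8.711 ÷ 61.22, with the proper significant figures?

335.4 ÷ 0.814 ÷ 8.711 ÷ 61.22 = 0.772640224739…
Multiplication/division keeps the fewest significant figures: 335.4 → 4 s.f., 0.814 → 3 s.f., 8.711 → 4 s.f., 61.22 → 4 s.f.; limit is 3.
Rounded to 3 significant figures: 0.773.

0.773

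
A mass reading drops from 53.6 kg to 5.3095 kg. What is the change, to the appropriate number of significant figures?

48.3 kg

53.6 kg − 5.3095 kg = 48.2905 kg.
Addition/subtraction keeps the fewest decimal places: 53.6 → 1 decimal place, 5.3095 → 4 decimal places; limit is 1.
Rounded to 1 decimal place: 48.3 kg.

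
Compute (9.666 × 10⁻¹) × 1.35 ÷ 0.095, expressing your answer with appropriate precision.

14

(9.666 × 10⁻¹) × 1.35 ÷ 0.095 = 13.7358947368…
Multiplication/division keeps the fewest significant figures: 9.666 × 10⁻¹ → 4 s.f., 1.35 → 3 s.f., 0.095 → 2 s.f.; limit is 2.
Rounded to 2 significant figures: 14.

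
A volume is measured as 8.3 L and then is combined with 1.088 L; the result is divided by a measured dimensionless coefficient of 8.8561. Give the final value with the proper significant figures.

1.1 L

8.3 L + 1.088 L = 9.388 L; the sum is limited to 1 decimal place (2 s.f.).
Carrying full precision, 9.388 ÷ 8.8561 = 1.06006029742… L; 8.8561 has 5 s.f., so the result keeps min(2, 5) = 2 s.f.
Rounded to 2 significant figures: 1.1 L.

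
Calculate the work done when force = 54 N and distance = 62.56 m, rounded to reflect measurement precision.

work done = 54 N × 62.56 m = 3378.24 J.
54 has 2 significant figures; 62.56 has 4.
Division/multiplication keeps the fewest: 2 significant figures.
Rounded: 3.4 × 10³ J.

3.4 × 10³ J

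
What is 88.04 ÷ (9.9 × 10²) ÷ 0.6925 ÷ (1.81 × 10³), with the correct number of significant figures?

88.04 ÷ (9.9 × 10²) ÷ 0.6925 ÷ (1.81 × 10³) = 0.0000709490339903…
Multiplication/division keeps the fewest significant figures: 88.04 → 4 s.f., 9.9 × 10² → 2 s.f., 0.6925 → 4 s.f., 1.81 × 10³ → 3 s.f.; limit is 2.
Rounded to 2 significant figures: 7.1 × 10⁻⁵.

7.1 × 10⁻⁵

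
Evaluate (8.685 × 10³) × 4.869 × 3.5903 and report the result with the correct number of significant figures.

1.518 × 10⁵

(8.685 × 10³) × 4.869 × 3.5903 = 151823.96753…
Multiplication/division keeps the fewest significant figures: 8.685 × 10³ → 4 s.f., 4.869 → 4 s.f., 3.5903 → 5 s.f.; limit is 4.
Rounded to 4 significant figures: 1.518 × 10⁵.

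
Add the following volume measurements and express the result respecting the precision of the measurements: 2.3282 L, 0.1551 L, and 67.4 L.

2.3282 L + 0.1551 L + 67.4 L = 69.8833 L.
Addition/subtraction keeps the fewest decimal places: 2.3282 → 4 decimal places, 0.1551 → 4 decimal places, 67.4 → 1 decimal place; limit is 1.
Rounded to 1 decimal place: 69.9 L.

69.9 L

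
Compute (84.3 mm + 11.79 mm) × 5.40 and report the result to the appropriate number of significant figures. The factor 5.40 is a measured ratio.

84.3 mm + 11.79 mm = 96.09 mm; the sum is limited to 1 decimal place (3 s.f.).
Carrying full precision, 96.09 × 5.40 = 518.886 mm; 5.40 has 3 s.f., so the result keeps min(3, 3) = 3 s.f.
Rounded to 3 significant figures: 519 mm.

519 mm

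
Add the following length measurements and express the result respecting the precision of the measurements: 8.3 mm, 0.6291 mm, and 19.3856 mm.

8.3 mm + 0.6291 mm + 19.3856 mm = 28.3147 mm.
Addition/subtraction keeps the fewest decimal places: 8.3 → 1 decimal place, 0.6291 → 4 decimal places, 19.3856 → 4 decimal places; limit is 1.
Rounded to 1 decimal place: 28.3 mm.

28.3 mm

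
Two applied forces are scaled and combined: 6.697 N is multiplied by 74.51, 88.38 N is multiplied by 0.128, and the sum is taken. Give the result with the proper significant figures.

6.697 × 74.51 = 498.99347 → 499.0 N (4 s.f., last digit at the 10^-1 place).
88.38 × 0.128 = 11.31264 → 11.3 N (3 s.f., last digit at the 10^-1 place).
Sum: 510.30611 N; keep the coarser place, 10^-1.
Result: 510.3 N.

510.3 N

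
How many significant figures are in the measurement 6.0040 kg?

6.0040: trailing zeros after a decimal point are significant; zeros between nonzero digits are significant.

5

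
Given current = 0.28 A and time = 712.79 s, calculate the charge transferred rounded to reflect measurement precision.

charge transferred = 0.28 A × 712.79 s = 199.5812 C.
0.28 has 2 significant figures; 712.79 has 5.
Division/multiplication keeps the fewest: 2 significant figures.
Rounded: 2.0 × 10^2 C.

2.0 × 10^2 C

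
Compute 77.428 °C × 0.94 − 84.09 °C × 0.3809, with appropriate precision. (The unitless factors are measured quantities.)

77.428 × 0.94 = 72.78232 → 73 °C (2 s.f., last digit at the 10^0 place).
84.09 × 0.3809 = 32.029881 → 32.03 °C (4 s.f., last digit at the 10^-2 place).
Difference: 40.752439 °C; keep the coarser place, 10^0.
Result: 41 °C.

41 °C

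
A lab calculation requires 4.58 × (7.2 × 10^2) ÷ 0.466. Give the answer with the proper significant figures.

4.58 × (7.2 × 10^2) ÷ 0.466 = 7076.39484979…
Multiplication/division keeps the fewest significant figures: 4.58 → 3 s.f., 7.2 × 10^2 → 2 s.f., 0.466 → 3 s.f.; limit is 2.
Rounded to 2 significant figures: 7.1 × 10^3.

7.1 × 10^3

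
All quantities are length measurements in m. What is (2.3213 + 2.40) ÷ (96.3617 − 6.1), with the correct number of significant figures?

0.0523

2.3213 + 2.40 = 4.7213, limited to 2 d.p. → 3 s.f.; 96.3617 − 6.1 = 90.2617, limited to 1 d.p. → 3 s.f.
Carrying full precision, 4.7213 ÷ 90.2617 = 0.0523067923604…; keep min(3, 3) = 3 s.f.
Rounded to 3 significant figures: 0.0523.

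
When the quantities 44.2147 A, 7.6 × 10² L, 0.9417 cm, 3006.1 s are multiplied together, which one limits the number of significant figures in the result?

44.2147 A → 6 s.f.; 7.6 × 10² L → 2 s.f.; 0.9417 cm → 4 s.f.; 3006.1 s → 5 s.f.
The fewest is 2 significant figures, from 7.6 × 10² L.

7.6 × 10² L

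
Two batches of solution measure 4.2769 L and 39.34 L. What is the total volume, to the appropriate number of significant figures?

43.62 L

4.2769 L + 39.34 L = 43.6169 L.
Addition/subtraction keeps the fewest decimal places: 4.2769 → 4 decimal places, 39.34 → 2 decimal places; limit is 2.
Rounded to 2 decimal places: 43.62 L.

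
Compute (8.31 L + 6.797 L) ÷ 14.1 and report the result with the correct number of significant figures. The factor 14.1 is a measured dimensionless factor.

8.31 L + 6.797 L = 15.107 L; the sum is limited to 2 decimal places (4 s.f.).
Carrying full precision, 15.107 ÷ 14.1 = 1.07141843972… L; 14.1 has 3 s.f., so the result keeps min(4, 3) = 3 s.f.
Rounded to 3 significant figures: 1.07 L.

1.07 L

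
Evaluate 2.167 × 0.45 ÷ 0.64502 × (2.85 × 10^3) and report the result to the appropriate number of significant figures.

2.167 × 0.45 ÷ 0.64502 × (2.85 × 10^3) = 4308.66872345…
Multiplication/division keeps the fewest significant figures: 2.167 → 4 s.f., 0.45 → 2 s.f., 0.64502 → 5 s.f., 2.85 × 10^3 → 3 s.f.; limit is 2.
Rounded to 2 significant figures: 4.3 × 10^3.

4.3 × 10^3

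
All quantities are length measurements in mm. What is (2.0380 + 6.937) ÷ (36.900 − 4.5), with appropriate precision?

0.277

2.0380 + 6.937 = 8.9750, limited to 3 d.p. → 4 s.f.; 36.900 − 4.5 = 32.400, limited to 1 d.p. → 3 s.f.
Carrying full precision, 8.9750 ÷ 32.400 = 0.27700617284…; keep min(4, 3) = 3 s.f.
Rounded to 3 significant figures: 0.277.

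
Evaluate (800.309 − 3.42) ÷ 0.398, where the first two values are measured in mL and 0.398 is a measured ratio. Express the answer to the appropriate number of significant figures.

800.309 mL − 3.42 mL = 796.889 mL; the difference is limited to 2 decimal places (5 s.f.).
Carrying full precision, 796.889 ÷ 0.398 = 2002.23366834… mL; 0.398 has 3 s.f., so the result keeps min(5, 3) = 3 s.f.
Rounded to 3 significant figures: 2.00 × 10^3 mL.

2.00 × 10^3 mL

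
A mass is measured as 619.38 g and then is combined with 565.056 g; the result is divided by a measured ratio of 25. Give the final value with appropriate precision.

47 g

619.38 g + 565.056 g = 1184.436 g; the sum is limited to 2 decimal places (6 s.f.).
Carrying full precision, 1184.436 ÷ 25 = 47.37744 g; 25 has 2 s.f., so the result keeps min(6, 2) = 2 s.f.
Rounded to 2 significant figures: 47 g.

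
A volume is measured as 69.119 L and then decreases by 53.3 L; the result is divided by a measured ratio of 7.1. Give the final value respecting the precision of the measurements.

69.119 L − 53.3 L = 15.819 L; the difference is limited to 1 decimal place (3 s.f.).
Carrying full precision, 15.819 ÷ 7.1 = 2.22802816901… L; 7.1 has 2 s.f., so the result keeps min(3, 2) = 2 s.f.
Rounded to 2 significant figures: 2.2 L.

2.2 L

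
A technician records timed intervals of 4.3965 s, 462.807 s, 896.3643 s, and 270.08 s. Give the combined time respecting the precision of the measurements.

1633.65 s

4.3965 s + 462.807 s + 896.3643 s + 270.08 s = 1633.6478 s.
Addition/subtraction keeps the fewest decimal places: 4.3965 → 4 decimal places, 462.807 → 3 decimal places, 896.3643 → 4 decimal places, 270.08 → 2 decimal places; limit is 2.
Rounded to 2 decimal places: 1633.65 s.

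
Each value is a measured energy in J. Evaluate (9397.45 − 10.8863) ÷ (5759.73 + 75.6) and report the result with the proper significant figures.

9397.45 − 10.8863 = 9386.5637, limited to 2 d.p. → 6 s.f.; 5759.73 + 75.6 = 5835.33, limited to 1 d.p. → 5 s.f.
Carrying full precision, 9386.5637 ÷ 5835.33 = 1.6085746136…; keep min(6, 5) = 5 s.f.
Rounded to 5 significant figures: 1.6086.

1.6086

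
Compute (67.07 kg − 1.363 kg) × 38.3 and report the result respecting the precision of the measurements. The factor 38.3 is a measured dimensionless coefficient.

67.07 kg − 1.363 kg = 65.707 kg; the difference is limited to 2 decimal places (4 s.f.).
Carrying full precision, 65.707 × 38.3 = 2516.5781 kg; 38.3 has 3 s.f., so the result keeps min(4, 3) = 3 s.f.
Rounded to 3 significant figures: 2.52 × 10^3 kg.

2.52 × 10^3 kg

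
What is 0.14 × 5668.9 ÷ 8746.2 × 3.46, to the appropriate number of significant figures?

0.31

0.14 × 5668.9 ÷ 8746.2 × 3.46 = 0.313966655233…
Multiplication/division keeps the fewest significant figures: 0.14 → 2 s.f., 5668.9 → 5 s.f., 8746.2 → 5 s.f., 3.46 → 3 s.f.; limit is 2.
Rounded to 2 significant figures: 0.31.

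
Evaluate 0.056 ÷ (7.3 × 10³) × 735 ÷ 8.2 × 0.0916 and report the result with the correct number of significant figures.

6.3 × 10⁻⁵

0.056 ÷ (7.3 × 10³) × 735 ÷ 8.2 × 0.0916 = 0.0000629845639826…
Multiplication/division keeps the fewest significant figures: 0.056 → 2 s.f., 7.3 × 10³ → 2 s.f., 735 → 3 s.f., 8.2 → 2 s.f., 0.0916 → 3 s.f.; limit is 2.
Rounded to 2 significant figures: 6.3 × 10⁻⁵.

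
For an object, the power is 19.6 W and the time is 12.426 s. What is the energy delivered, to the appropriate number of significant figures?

244 J

energy delivered = 19.6 W × 12.426 s = 243.5496 J.
19.6 has 3 significant figures; 12.426 has 5.
Division/multiplication keeps the fewest: 3 significant figures.
Rounded: 244 J.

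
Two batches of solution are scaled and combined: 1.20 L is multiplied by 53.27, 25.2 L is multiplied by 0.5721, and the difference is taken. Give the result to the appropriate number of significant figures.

1.20 × 53.27 = 63.924 → 63.9 L (3 s.f., last digit at the 10^-1 place).
25.2 × 0.5721 = 14.41692 → 14.4 L (3 s.f., last digit at the 10^-1 place).
Difference: 49.50708 L; keep the coarser place, 10^-1.
Result: 49.5 L.

49.5 L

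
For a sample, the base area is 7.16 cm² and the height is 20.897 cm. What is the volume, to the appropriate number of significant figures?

1.50 × 10^2 cm³

volume = 7.16 cm² × 20.897 cm = 149.62252 cm³.
7.16 has 3 significant figures; 20.897 has 5.
Division/multiplication keeps the fewest: 3 significant figures.
Rounded: 1.50 × 10^2 cm³.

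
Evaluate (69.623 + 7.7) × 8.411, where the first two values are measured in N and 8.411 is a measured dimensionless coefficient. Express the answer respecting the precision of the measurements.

650. N

69.623 N + 7.7 N = 77.323 N; the sum is limited to 1 decimal place (3 s.f.).
Carrying full precision, 77.323 × 8.411 = 650.363753 N; 8.411 has 4 s.f., so the result keeps min(3, 4) = 3 s.f.
Rounded to 3 significant figures: 650. N.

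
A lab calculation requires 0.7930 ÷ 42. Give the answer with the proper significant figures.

0.7930 ÷ 42 = 0.018880952381…
Multiplication/division keeps the fewest significant figures: 0.7930 → 4 s.f., 42 → 2 s.f.; limit is 2.
Rounded to 2 significant figures: 0.019.

0.019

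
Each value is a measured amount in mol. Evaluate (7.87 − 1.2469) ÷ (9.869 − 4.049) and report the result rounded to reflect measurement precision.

1.14

7.87 − 1.2469 = 6.6231, limited to 2 d.p. → 3 s.f.; 9.869 − 4.049 = 5.820, limited to 3 d.p. → 4 s.f.
Carrying full precision, 6.6231 ÷ 5.820 = 1.13798969072…; keep min(3, 4) = 3 s.f.
Rounded to 3 significant figures: 1.14.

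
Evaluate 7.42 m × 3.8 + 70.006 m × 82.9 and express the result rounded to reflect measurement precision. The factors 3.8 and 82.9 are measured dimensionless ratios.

7.42 × 3.8 = 28.196 → 28 m (2 s.f., last digit at the 10^0 place).
70.006 × 82.9 = 5803.4974 → 5.80 × 10³ m (3 s.f., last digit at the 10^1 place).
Sum: 5831.6934 m; keep the coarser place, 10^1.
Result: 5.83 × 10³ m.

5.83 × 10³ m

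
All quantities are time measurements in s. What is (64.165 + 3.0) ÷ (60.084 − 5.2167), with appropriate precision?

1.22

64.165 + 3.0 = 67.165, limited to 1 d.p. → 3 s.f.; 60.084 − 5.2167 = 54.8673, limited to 3 d.p. → 5 s.f.
Carrying full precision, 67.165 ÷ 54.8673 = 1.22413532286…; keep min(3, 5) = 3 s.f.
Rounded to 3 significant figures: 1.22.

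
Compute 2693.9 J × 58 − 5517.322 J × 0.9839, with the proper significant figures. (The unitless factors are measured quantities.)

2693.9 × 58 = 156246.2 → 1.6 × 10⁵ J (2 s.f., last digit at the 10^4 place).
5517.322 × 0.9839 = 5428.4931158 → 5428 J (4 s.f., last digit at the 10^0 place).
Difference: 150817.706884… J; keep the coarser place, 10^4.
Result: 1.5 × 10⁵ J.

1.5 × 10⁵ J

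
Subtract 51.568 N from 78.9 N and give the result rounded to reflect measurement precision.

27.3 N

78.9 N − 51.568 N = 27.332 N.
Addition/subtraction keeps the fewest decimal places: 78.9 → 1 decimal place, 51.568 → 3 decimal places; limit is 1.
Rounded to 1 decimal place: 27.3 N.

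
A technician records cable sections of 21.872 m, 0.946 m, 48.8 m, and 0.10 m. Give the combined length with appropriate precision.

21.872 m + 0.946 m + 48.8 m + 0.10 m = 71.718 m.
Addition/subtraction keeps the fewest decimal places: 21.872 → 3 decimal places, 0.946 → 3 decimal places, 48.8 → 1 decimal place, 0.10 → 2 decimal places; limit is 1.
Rounded to 1 decimal place: 71.7 m.

71.7 m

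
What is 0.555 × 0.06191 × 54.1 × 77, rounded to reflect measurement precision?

1.4 × 10²

0.555 × 0.06191 × 54.1 × 77 = 143.133660285
Multiplication/division keeps the fewest significant figures: 0.555 → 3 s.f., 0.06191 → 4 s.f., 54.1 → 3 s.f., 77 → 2 s.f.; limit is 2.
Rounded to 2 significant figures: 1.4 × 10².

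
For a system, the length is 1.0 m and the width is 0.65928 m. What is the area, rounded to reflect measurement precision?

0.66 m²

area = 1.0 m × 0.65928 m = 0.65928 m².
1.0 has 2 significant figures; 0.65928 has 5.
Division/multiplication keeps the fewest: 2 significant figures.
Rounded: 0.66 m².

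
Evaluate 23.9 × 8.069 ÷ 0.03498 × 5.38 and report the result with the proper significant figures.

23.9 × 8.069 ÷ 0.03498 × 5.38 = 29660.6105775…
Multiplication/division keeps the fewest significant figures: 23.9 → 3 s.f., 8.069 → 4 s.f., 0.03498 → 4 s.f., 5.38 → 3 s.f.; limit is 3.
Rounded to 3 significant figures: 2.97 × 10^4.

2.97 × 10^4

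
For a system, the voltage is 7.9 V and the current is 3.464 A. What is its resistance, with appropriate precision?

2.3 Ω

resistance = 7.9 V ÷ 3.464 A = 2.28060046189… Ω.
7.9 has 2 significant figures; 3.464 has 4.
Division/multiplication keeps the fewest: 2 significant figures.
Rounded: 2.3 Ω.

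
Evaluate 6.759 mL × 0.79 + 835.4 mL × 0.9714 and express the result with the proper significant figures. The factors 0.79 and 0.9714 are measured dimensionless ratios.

6.759 × 0.79 = 5.33961 → 5.3 mL (2 s.f., last digit at the 10^-1 place).
835.4 × 0.9714 = 811.50756 → 811.5 mL (4 s.f., last digit at the 10^-1 place).
Sum: 816.84717 mL; keep the coarser place, 10^-1.
Result: 816.8 mL.

816.8 mL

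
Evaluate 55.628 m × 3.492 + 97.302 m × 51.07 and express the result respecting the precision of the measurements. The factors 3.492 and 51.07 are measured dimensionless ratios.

55.628 × 3.492 = 194.252976 → 194.3 m (4 s.f., last digit at the 10^-1 place).
97.302 × 51.07 = 4969.21314 → 4969 m (4 s.f., last digit at the 10^0 place).
Sum: 5163.466116 m; keep the coarser place, 10^0.
Result: 5163 m.

5163 m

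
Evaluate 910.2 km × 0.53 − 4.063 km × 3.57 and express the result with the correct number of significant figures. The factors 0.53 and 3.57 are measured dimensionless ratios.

910.2 × 0.53 = 482.406 → 4.8 × 10² km (2 s.f., last digit at the 10^1 place).
4.063 × 3.57 = 14.50491 → 14.5 km (3 s.f., last digit at the 10^-1 place).
Difference: 467.90109 km; keep the coarser place, 10^1.
Result: 4.7 × 10² km.

4.7 × 10² km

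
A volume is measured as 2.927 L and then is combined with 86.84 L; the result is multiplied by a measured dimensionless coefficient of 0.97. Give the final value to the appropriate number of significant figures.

2.927 L + 86.84 L = 89.767 L; the sum is limited to 2 decimal places (4 s.f.).
Carrying full precision, 89.767 × 0.97 = 87.07399 L; 0.97 has 2 s.f., so the result keeps min(4, 2) = 2 s.f.
Rounded to 2 significant figures: 87 L.

87 L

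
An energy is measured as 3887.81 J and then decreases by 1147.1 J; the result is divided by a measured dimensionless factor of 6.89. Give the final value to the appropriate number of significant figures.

3887.81 J − 1147.1 J = 2740.71 J; the difference is limited to 1 decimal place (5 s.f.).
Carrying full precision, 2740.71 ÷ 6.89 = 397.7808418… J; 6.89 has 3 s.f., so the result keeps min(5, 3) = 3 s.f.
Rounded to 3 significant figures: 398 J.

398 J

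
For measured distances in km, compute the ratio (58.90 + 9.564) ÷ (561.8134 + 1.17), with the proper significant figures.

0.1216

58.90 + 9.564 = 68.464, limited to 2 d.p. → 4 s.f.; 561.8134 + 1.17 = 562.9834, limited to 2 d.p. → 5 s.f.
Carrying full precision, 68.464 ÷ 562.9834 = 0.121609269474…; keep min(4, 5) = 4 s.f.
Rounded to 4 significant figures: 0.1216.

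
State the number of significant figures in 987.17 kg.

987.17: every digit is nonzero and significant.

5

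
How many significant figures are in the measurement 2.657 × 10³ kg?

4

2.657 × 10³: in scientific notation every digit of the coefficient is significant.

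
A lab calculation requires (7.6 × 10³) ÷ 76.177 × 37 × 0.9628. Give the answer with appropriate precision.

(7.6 × 10³) ÷ 76.177 × 37 × 0.9628 = 3554.08272838…
Multiplication/division keeps the fewest significant figures: 7.6 × 10³ → 2 s.f., 76.177 → 5 s.f., 37 → 2 s.f., 0.9628 → 4 s.f.; limit is 2.
Rounded to 2 significant figures: 3.6 × 10³.

3.6 × 10³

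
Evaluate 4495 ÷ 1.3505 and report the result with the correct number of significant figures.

3328

4495 ÷ 1.3505 = 3328.39689004…
Multiplication/division keeps the fewest significant figures: 4495 → 4 s.f., 1.3505 → 5 s.f.; limit is 4.
Rounded to 4 significant figures: 3328.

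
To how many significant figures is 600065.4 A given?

7

600065.4: zeros between nonzero digits are significant.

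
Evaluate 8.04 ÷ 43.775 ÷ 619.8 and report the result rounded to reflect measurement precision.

2.96 × 10^-4

8.04 ÷ 43.775 ÷ 619.8 = 0.000296331843013…
Multiplication/division keeps the fewest significant figures: 8.04 → 3 s.f., 43.775 → 5 s.f., 619.8 → 4 s.f.; limit is 3.
Rounded to 3 significant figures: 2.96 × 10^-4.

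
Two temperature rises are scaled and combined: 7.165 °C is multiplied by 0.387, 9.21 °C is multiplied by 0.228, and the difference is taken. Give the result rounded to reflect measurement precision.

7.165 × 0.387 = 2.772855 → 2.77 °C (3 s.f., last digit at the 10^-2 place).
9.21 × 0.228 = 2.09988 → 2.10 °C (3 s.f., last digit at the 10^-2 place).
Difference: 0.672975 °C; keep the coarser place, 10^-2.
Result: 0.67 °C.

0.67 °C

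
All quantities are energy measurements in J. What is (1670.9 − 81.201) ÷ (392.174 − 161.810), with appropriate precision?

6.9008

1670.9 − 81.201 = 1589.699, limited to 1 d.p. → 5 s.f.; 392.174 − 161.810 = 230.364, limited to 3 d.p. → 6 s.f.
Carrying full precision, 1589.699 ÷ 230.364 = 6.90081349516…; keep min(5, 6) = 5 s.f.
Rounded to 5 significant figures: 6.9008.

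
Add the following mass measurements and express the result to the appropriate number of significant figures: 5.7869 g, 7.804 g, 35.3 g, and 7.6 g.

56.5 g

5.7869 g + 7.804 g + 35.3 g + 7.6 g = 56.4909 g.
Addition/subtraction keeps the fewest decimal places: 5.7869 → 4 decimal places, 7.804 → 3 decimal places, 35.3 → 1 decimal place, 7.6 → 1 decimal place; limit is 1.
Rounded to 1 decimal place: 56.5 g.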